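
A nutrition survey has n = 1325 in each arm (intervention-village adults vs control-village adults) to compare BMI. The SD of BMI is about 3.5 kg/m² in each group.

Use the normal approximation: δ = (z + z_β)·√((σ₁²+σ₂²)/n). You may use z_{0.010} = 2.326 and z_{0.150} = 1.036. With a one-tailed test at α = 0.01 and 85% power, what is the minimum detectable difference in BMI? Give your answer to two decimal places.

Minimum detectable difference ≈ 0.46 kg/m²

δ = (z_α + z_β) · √((σ₁²+σ₂²)/n)
  = (2.326 + 1.036) · √(24.5/1325)
  = 3.362 · √0.01849
  = 3.362 · 0.1360
  = 0.4572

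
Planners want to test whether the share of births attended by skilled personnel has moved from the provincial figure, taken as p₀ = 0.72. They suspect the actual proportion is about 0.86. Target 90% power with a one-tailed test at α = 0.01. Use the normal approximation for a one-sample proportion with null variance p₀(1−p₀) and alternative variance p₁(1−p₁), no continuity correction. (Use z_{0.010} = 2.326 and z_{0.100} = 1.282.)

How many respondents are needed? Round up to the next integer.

n = 114

n = [z_α·√(p₀q₀) + z_β·√(p₁q₁)]² / (p₁ − p₀)²
  = [2.326·√(0.72·0.28) + 1.282·√(0.86·0.14)]² / (0.14)²
  = [2.326·0.4490 + 1.282·0.3470]² / 0.0196
  = [1.4892]² / 0.0196
  = 113.15
Round up → n = 114.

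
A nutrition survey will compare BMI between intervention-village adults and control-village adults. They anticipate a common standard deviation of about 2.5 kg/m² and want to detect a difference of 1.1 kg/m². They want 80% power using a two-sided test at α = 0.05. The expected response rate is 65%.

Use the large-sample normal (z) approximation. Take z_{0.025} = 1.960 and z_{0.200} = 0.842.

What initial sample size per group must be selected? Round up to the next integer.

n = (z_{α/2} + z_β)² · (σ₁² + σ₂²) / δ²
  = (1.960 + 0.842)² · (2·2.5² = 12.5) / 1.1²
  = 7.8512 · 12.5 / 1.21
  = 81.11
Adjust for 65% response: 81.11 / 0.65 = 124.78.
Round up → n = 125 per group.

n = 125 per group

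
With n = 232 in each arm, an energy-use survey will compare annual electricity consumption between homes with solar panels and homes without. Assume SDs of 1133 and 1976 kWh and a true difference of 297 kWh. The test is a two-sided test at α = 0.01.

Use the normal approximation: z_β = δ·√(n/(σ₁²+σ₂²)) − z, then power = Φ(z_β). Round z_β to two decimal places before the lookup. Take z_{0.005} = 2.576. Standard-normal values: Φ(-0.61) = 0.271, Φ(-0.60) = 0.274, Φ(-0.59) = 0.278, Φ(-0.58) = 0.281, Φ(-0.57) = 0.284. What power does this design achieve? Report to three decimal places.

Power ≈ 0.278

z_β = δ·√(n/(σ₁²+σ₂²)) − z_{α/2}
    = 297 · √(232/5188265) − 2.576
    = 297 · 0.00669 − 2.576
    = 1.9860 − 2.576 = -0.5900 → -0.59
Power = Φ(-0.59) = 0.278.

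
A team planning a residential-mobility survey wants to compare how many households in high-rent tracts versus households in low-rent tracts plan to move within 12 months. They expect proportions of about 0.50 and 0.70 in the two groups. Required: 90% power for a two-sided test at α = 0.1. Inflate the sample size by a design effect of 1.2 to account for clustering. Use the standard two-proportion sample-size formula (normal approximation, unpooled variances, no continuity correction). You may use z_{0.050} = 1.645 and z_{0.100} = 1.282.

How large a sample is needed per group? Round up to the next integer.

n = 119 per group

n = (z_{α/2} + z_β)² · [p₁(1−p₁) + p₂(1−p₂)] / (p₁ − p₂)²
  = (1.645 + 1.282)² · (0.50·0.50 + 0.70·0.30) / (-0.20)²
  = (2.927)² · (0.2500 + 0.2100) / 0.0400
  = 8.5673 · 0.4600 / 0.0400
  = 98.52
Design effect: 1.2 × 98.52 = 118.23.
Round up → n = 119 per group.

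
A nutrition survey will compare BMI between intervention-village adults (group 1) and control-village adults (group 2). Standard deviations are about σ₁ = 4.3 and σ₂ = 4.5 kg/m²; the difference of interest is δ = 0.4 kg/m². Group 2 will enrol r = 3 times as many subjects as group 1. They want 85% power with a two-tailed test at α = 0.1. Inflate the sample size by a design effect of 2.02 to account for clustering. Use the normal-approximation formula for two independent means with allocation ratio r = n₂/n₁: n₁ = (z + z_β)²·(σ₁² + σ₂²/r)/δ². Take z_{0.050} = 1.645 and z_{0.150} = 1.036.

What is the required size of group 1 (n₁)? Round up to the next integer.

n₁ = 2291

n₁ = (z_{α/2} + z_β)² · (σ₁² + σ₂²/r) / δ²
   = (1.645 + 1.036)² · (4.3² + 4.5²/3) / 0.4²
   = 7.1878 · (18.49 + 6.75) / 0.16
   = 7.1878 · 25.24 / 0.16
   = 1133.87
Design effect: 2.02 × 1133.87 = 2290.42.
Round up → n₁ = 2291; n₂ = r·n₁ = 3 × 2291 = 6873.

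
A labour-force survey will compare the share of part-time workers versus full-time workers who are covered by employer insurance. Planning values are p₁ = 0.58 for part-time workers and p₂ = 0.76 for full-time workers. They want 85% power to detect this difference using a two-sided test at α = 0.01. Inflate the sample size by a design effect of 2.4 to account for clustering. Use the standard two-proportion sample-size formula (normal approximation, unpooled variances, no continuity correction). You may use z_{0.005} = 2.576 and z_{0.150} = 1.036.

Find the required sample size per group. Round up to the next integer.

n = (z_{α/2} + z_β)² · [p₁(1−p₁) + p₂(1−p₂)] / (p₁ − p₂)²
  = (2.576 + 1.036)² · (0.58·0.42 + 0.76·0.24) / (-0.18)²
  = (3.612)² · (0.2436 + 0.1824) / 0.0324
  = 13.0465 · 0.4260 / 0.0324
  = 171.54
Design effect: 2.4 × 171.54 = 411.69.
Round up → n = 412 per group.

n = 412 per group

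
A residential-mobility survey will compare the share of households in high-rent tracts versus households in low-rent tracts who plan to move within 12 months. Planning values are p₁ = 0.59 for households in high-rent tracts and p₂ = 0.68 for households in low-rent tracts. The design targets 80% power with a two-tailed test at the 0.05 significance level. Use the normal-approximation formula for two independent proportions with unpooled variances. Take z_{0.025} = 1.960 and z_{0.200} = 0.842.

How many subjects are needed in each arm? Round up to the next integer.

n = (z_{α/2} + z_β)² · [p₁(1−p₁) + p₂(1−p₂)] / (p₁ − p₂)²
  = (1.960 + 0.842)² · (0.59·0.41 + 0.68·0.32) / (-0.09)²
  = (2.802)² · (0.2419 + 0.2176) / 0.0081
  = 7.8512 · 0.4595 / 0.0081
  = 445.39
Round up → n = 446 per group.

n = 446 per group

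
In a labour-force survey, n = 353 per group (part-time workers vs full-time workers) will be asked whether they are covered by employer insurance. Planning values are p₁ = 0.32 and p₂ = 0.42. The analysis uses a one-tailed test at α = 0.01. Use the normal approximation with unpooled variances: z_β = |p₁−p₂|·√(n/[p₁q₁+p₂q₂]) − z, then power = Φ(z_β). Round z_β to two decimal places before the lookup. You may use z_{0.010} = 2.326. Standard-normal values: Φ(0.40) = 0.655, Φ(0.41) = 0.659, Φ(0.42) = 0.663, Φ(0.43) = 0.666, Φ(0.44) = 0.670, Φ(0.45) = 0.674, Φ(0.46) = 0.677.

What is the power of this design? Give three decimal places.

z_β = |p₁−p₂|·√(n/[p₁q₁+p₂q₂]) − z_α
    = 0.10 · √(353/0.4612) − 2.326
    = 0.10 · 27.6658 − 2.326
    = 2.7666 − 2.326 = 0.4406 → 0.44
Power = Φ(0.44) = 0.670.

Power ≈ 0.670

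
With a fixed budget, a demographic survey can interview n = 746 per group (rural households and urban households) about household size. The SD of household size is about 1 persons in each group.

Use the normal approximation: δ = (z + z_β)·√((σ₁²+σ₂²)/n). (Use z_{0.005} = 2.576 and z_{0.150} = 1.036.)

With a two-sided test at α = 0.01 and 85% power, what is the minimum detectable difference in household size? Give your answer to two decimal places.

δ = (z_{α/2} + z_β) · √((σ₁²+σ₂²)/n)
  = (2.576 + 1.036) · √(2/746)
  = 3.612 · √0.00268
  = 3.612 · 0.0518
  = 0.1870

Minimum detectable difference ≈ 0.19 persons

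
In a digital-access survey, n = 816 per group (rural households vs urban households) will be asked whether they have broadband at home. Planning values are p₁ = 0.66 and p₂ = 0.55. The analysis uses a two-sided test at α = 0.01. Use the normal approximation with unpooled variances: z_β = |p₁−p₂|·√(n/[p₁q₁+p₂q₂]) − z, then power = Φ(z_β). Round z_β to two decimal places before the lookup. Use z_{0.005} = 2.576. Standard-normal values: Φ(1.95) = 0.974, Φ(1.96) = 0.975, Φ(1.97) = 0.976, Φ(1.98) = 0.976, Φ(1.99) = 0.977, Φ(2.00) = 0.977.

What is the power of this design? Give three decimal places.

z_β = |p₁−p₂|·√(n/[p₁q₁+p₂q₂]) − z_{α/2}
    = 0.11 · √(816/0.4719) − 2.576
    = 0.11 · 41.5834 − 2.576
    = 4.5742 − 2.576 = 1.9982 → 2.00
Power = Φ(2.00) = 0.977.

Power ≈ 0.977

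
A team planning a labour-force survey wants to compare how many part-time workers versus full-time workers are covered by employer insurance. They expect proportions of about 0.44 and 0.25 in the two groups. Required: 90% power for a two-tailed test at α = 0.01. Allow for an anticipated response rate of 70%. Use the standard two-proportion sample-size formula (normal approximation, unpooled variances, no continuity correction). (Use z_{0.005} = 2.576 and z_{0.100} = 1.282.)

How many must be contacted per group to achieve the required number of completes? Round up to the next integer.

n = 256 per group

n = (z_{α/2} + z_β)² · [p₁(1−p₁) + p₂(1−p₂)] / (p₁ − p₂)²
  = (2.576 + 1.282)² · (0.44·0.56 + 0.25·0.75) / (0.19)²
  = (3.858)² · (0.2464 + 0.1875) / 0.0361
  = 14.8842 · 0.4339 / 0.0361
  = 178.90
Adjust for 70% response: 178.90 / 0.70 = 255.57.
Round up → n = 256 per group.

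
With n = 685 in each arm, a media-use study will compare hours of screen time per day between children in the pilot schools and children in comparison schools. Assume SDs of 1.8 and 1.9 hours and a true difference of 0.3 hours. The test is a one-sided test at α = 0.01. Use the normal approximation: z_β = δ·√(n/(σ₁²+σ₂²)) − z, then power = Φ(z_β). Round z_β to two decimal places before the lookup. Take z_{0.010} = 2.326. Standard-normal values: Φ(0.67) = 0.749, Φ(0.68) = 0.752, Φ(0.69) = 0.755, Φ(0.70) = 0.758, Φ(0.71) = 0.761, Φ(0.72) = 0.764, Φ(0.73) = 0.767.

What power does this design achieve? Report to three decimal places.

Power ≈ 0.749

z_β = δ·√(n/(σ₁²+σ₂²)) − z_α
    = 0.3 · √(685/6.85) − 2.326
    = 0.3 · 10.00000 − 2.326
    = 3.0000 − 2.326 = 0.6740 → 0.67
Power = Φ(0.67) = 0.749.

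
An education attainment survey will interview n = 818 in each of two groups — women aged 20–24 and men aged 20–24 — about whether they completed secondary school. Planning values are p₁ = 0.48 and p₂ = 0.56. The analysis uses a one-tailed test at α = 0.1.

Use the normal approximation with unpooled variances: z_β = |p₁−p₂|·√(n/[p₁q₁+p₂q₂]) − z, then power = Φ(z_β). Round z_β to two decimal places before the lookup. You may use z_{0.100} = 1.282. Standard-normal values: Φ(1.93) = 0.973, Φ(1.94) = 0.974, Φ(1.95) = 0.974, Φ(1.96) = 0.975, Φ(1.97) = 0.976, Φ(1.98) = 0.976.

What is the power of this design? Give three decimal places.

z_β = |p₁−p₂|·√(n/[p₁q₁+p₂q₂]) − z_α
    = 0.08 · √(818/0.4960) − 1.282
    = 0.08 · 40.6103 − 1.282
    = 3.2488 − 1.282 = 1.9668 → 1.97
Power = Φ(1.97) = 0.976.

Power ≈ 0.976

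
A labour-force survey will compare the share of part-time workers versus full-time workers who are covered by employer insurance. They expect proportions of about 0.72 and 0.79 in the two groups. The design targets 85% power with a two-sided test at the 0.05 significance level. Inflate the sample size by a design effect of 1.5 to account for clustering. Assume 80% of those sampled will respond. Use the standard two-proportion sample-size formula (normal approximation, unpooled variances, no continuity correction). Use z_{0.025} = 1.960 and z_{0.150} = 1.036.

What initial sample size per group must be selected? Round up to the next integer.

n = (z_{α/2} + z_β)² · [p₁(1−p₁) + p₂(1−p₂)] / (p₁ − p₂)²
  = (1.960 + 1.036)² · (0.72·0.28 + 0.79·0.21) / (-0.07)²
  = (2.996)² · (0.2016 + 0.1659) / 0.0049
  = 8.9760 · 0.3675 / 0.0049
  = 673.20
Design effect: 1.5 × 673.20 = 1009.80.
Adjust for 80% response: 1009.80 / 0.80 = 1262.25.
Round up → n = 1263 per group.

n = 1263 per group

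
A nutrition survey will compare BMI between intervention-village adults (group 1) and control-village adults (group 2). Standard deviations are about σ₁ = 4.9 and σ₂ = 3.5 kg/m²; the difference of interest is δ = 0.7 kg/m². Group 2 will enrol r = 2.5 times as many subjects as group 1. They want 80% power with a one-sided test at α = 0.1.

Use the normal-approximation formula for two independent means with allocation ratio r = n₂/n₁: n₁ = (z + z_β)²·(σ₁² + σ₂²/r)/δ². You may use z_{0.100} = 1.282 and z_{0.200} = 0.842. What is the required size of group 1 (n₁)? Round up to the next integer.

n₁ = 267

n₁ = (z_α + z_β)² · (σ₁² + σ₂²/r) / δ²
   = (1.282 + 0.842)² · (4.9² + 3.5²/2.5) / 0.7²
   = 4.5114 · (24.01 + 4.9) / 0.49
   = 4.5114 · 28.91 / 0.49
   = 266.17
Round up → n₁ = 267; n₂ = r·n₁ = 2.5 × 267 = 668.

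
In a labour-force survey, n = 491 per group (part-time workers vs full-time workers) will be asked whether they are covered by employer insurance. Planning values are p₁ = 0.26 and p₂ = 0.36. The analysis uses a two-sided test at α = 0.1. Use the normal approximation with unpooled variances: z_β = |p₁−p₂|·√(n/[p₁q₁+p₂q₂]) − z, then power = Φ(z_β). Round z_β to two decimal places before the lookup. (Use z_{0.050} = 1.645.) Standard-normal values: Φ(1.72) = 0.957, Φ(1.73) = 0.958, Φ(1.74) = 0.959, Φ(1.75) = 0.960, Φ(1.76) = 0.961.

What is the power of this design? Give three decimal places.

Power ≈ 0.961

z_β = |p₁−p₂|·√(n/[p₁q₁+p₂q₂]) − z_{α/2}
    = 0.10 · √(491/0.4228) − 1.645
    = 0.10 · 34.0779 − 1.645
    = 3.4078 − 1.645 = 1.7628 → 1.76
Power = Φ(1.76) = 0.961.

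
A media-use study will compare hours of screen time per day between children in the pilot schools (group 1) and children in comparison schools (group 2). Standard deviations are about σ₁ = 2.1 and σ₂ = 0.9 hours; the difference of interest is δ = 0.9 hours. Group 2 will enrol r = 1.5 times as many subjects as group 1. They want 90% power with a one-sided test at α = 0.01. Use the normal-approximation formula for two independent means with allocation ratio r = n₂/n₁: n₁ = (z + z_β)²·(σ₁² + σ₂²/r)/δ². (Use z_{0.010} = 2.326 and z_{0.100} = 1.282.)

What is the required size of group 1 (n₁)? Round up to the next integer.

n₁ = 80

n₁ = (z_α + z_β)² · (σ₁² + σ₂²/r) / δ²
   = (2.326 + 1.282)² · (2.1² + 0.9²/1.5) / 0.9²
   = 13.0177 · (4.41 + 0.54) / 0.81
   = 13.0177 · 4.95 / 0.81
   = 79.55
Round up → n₁ = 80; n₂ = r·n₁ = 1.5 × 80 = 120.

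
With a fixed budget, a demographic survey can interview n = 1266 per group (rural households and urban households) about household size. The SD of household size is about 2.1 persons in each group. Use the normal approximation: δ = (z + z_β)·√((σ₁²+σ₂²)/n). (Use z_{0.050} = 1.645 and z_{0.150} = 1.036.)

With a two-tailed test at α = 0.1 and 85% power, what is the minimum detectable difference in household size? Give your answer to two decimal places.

δ = (z_{α/2} + z_β) · √((σ₁²+σ₂²)/n)
  = (1.645 + 1.036) · √(8.82/1266)
  = 2.681 · √0.00697
  = 2.681 · 0.0835
  = 0.2238

Minimum detectable difference ≈ 0.22 persons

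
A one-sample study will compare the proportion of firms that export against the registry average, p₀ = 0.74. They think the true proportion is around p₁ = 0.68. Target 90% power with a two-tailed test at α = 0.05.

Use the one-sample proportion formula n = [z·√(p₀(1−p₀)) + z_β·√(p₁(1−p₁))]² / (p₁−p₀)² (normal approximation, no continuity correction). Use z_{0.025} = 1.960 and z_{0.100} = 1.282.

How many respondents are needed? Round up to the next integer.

n = [z_{α/2}·√(p₀q₀) + z_β·√(p₁q₁)]² / (p₁ − p₀)²
  = [1.960·√(0.74·0.26) + 1.282·√(0.68·0.32)]² / (-0.06)²
  = [1.960·0.4386 + 1.282·0.4665]² / 0.0036
  = [1.4577]² / 0.0036
  = 590.28
Round up → n = 591.

n = 591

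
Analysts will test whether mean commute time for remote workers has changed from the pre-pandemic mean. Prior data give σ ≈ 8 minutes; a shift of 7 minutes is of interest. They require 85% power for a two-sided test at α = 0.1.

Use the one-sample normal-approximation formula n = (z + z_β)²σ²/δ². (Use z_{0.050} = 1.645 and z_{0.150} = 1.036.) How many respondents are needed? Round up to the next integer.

n = (z_{α/2} + z_β)² · σ² / δ²
  = (1.645 + 1.036)² · 8² / 7²
  = 7.1878 · 64 / 49
  = 9.39
Round up → n = 10.

n = 10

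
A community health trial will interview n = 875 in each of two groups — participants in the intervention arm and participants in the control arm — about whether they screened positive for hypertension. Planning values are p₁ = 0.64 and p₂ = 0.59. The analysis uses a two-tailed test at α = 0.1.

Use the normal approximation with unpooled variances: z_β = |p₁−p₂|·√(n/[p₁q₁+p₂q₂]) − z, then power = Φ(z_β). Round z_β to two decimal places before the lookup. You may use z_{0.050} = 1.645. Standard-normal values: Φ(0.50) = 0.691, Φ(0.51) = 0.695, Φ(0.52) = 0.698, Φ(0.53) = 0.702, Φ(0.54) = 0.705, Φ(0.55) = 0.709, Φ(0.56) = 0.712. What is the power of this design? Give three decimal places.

Power ≈ 0.695

z_β = |p₁−p₂|·√(n/[p₁q₁+p₂q₂]) − z_{α/2}
    = 0.05 · √(875/0.4723) − 1.645
    = 0.05 · 43.0423 − 1.645
    = 2.1521 − 1.645 = 0.5071 → 0.51
Power = Φ(0.51) = 0.695.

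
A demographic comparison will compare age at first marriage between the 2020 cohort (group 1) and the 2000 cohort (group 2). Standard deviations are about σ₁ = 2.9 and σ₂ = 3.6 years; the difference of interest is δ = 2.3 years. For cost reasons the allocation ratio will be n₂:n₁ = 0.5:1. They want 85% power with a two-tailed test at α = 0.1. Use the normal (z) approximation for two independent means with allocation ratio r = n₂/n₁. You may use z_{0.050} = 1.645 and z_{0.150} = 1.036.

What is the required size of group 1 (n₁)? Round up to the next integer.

n₁ = 47

n₁ = (z_{α/2} + z_β)² · (σ₁² + σ₂²/r) / δ²
   = (1.645 + 1.036)² · (2.9² + 3.6²/0.5) / 2.3²
   = 7.1878 · (8.41 + 25.92) / 5.29
   = 7.1878 · 34.33 / 5.29
   = 46.65
Round up → n₁ = 47; n₂ = r·n₁ = 0.5 × 47 = 24.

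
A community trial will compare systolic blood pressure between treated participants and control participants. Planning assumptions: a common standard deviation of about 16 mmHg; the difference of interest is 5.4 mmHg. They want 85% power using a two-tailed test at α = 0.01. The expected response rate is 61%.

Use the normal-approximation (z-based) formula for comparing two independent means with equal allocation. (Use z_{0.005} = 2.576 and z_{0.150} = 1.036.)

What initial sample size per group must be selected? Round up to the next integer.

n = (z_{α/2} + z_β)² · (σ₁² + σ₂²) / δ²
  = (2.576 + 1.036)² · (2·16² = 512) / 5.4²
  = 13.0465 · 512 / 29.16
  = 229.08
Adjust for 61% response: 229.08 / 0.61 = 375.53.
Round up → n = 376 per group.

n = 376 per group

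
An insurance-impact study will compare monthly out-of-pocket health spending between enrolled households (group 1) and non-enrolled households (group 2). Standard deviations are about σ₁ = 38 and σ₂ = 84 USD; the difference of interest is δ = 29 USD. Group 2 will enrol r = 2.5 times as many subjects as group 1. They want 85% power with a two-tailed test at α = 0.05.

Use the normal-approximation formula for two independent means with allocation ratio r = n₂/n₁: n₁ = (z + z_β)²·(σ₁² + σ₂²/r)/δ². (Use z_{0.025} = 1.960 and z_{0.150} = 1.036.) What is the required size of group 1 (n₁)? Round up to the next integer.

n₁ = (z_{α/2} + z_β)² · (σ₁² + σ₂²/r) / δ²
   = (1.960 + 1.036)² · (38² + 84²/2.5) / 29²
   = 8.9760 · (1444 + 2822.4) / 841
   = 8.9760 · 4266.4 / 841
   = 45.54
Round up → n₁ = 46; n₂ = r·n₁ = 2.5 × 46 = 115.

n₁ = 46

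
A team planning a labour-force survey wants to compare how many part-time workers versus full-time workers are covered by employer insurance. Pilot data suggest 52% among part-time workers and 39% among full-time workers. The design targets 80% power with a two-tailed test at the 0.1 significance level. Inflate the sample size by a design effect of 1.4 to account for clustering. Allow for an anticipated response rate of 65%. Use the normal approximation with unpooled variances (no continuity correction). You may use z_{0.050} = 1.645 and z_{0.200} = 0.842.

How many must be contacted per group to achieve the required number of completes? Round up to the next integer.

n = 385 per group

n = (z_{α/2} + z_β)² · [p₁(1−p₁) + p₂(1−p₂)] / (p₁ − p₂)²
  = (1.645 + 0.842)² · (0.52·0.48 + 0.39·0.61) / (0.13)²
  = (2.487)² · (0.2496 + 0.2379) / 0.0169
  = 6.1852 · 0.4875 / 0.0169
  = 178.42
Design effect: 1.4 × 178.42 = 249.79.
Adjust for 65% response: 249.79 / 0.65 = 384.29.
Round up → n = 385 per group.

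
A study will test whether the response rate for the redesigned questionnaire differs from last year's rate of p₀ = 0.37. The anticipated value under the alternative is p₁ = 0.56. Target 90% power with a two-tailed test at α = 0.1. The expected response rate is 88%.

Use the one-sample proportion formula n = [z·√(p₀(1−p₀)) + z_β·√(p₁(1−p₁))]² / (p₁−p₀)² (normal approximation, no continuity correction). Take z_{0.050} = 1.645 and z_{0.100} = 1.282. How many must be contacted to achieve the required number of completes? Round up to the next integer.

n = [z_{α/2}·√(p₀q₀) + z_β·√(p₁q₁)]² / (p₁ − p₀)²
  = [1.645·√(0.37·0.63) + 1.282·√(0.56·0.44)]² / (0.19)²
  = [1.645·0.4828 + 1.282·0.4964]² / 0.0361
  = [1.4306]² / 0.0361
  = 56.69
Adjust for 88% response: 56.69 / 0.88 = 64.42.
Round up → n = 65.

n = 65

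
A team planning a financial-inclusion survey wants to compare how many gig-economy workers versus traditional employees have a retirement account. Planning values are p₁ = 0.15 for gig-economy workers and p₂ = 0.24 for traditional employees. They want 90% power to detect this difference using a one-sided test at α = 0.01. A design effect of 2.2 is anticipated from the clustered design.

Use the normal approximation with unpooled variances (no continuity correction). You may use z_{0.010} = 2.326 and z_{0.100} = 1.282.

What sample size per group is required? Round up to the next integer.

n = (z_α + z_β)² · [p₁(1−p₁) + p₂(1−p₂)] / (p₁ − p₂)²
  = (2.326 + 1.282)² · (0.15·0.85 + 0.24·0.76) / (-0.09)²
  = (3.608)² · (0.1275 + 0.1824) / 0.0081
  = 13.0177 · 0.3099 / 0.0081
  = 498.05
Design effect: 2.2 × 498.05 = 1095.70.
Round up → n = 1096 per group.

n = 1096 per group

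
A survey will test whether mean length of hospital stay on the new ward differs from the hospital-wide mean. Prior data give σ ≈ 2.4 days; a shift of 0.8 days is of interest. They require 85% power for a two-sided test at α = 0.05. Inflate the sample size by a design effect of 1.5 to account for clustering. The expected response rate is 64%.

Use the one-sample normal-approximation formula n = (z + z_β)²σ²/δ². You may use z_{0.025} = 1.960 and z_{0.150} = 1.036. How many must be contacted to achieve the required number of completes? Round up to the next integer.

n = 190

n = (z_{α/2} + z_β)² · σ² / δ²
  = (1.960 + 1.036)² · 2.4² / 0.8²
  = 8.9760 · 5.76 / 0.64
  = 80.78
Design effect: 1.5 × 80.78 = 121.18.
Adjust for 64% response: 121.18 / 0.64 = 189.34.
Round up → n = 190.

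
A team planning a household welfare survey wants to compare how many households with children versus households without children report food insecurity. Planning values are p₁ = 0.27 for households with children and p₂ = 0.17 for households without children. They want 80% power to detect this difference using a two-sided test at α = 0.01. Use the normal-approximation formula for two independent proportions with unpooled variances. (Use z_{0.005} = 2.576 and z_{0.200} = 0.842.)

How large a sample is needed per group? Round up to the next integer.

n = 396 per group

n = (z_{α/2} + z_β)² · [p₁(1−p₁) + p₂(1−p₂)] / (p₁ − p₂)²
  = (2.576 + 0.842)² · (0.27·0.73 + 0.17·0.83) / (0.10)²
  = (3.418)² · (0.1971 + 0.1411) / 0.0100
  = 11.6827 · 0.3382 / 0.0100
  = 395.11
Round up → n = 396 per group.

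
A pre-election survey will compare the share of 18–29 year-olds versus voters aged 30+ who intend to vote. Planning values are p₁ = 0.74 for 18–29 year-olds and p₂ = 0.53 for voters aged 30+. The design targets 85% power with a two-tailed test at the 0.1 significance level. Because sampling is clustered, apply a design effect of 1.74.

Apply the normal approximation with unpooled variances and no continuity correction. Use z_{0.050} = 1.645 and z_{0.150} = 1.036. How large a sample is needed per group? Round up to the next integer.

n = 126 per group

n = (z_{α/2} + z_β)² · [p₁(1−p₁) + p₂(1−p₂)] / (p₁ − p₂)²
  = (1.645 + 1.036)² · (0.74·0.26 + 0.53·0.47) / (0.21)²
  = (2.681)² · (0.1924 + 0.2491) / 0.0441
  = 7.1878 · 0.4415 / 0.0441
  = 71.96
Design effect: 1.74 × 71.96 = 125.21.
Round up → n = 126 per group.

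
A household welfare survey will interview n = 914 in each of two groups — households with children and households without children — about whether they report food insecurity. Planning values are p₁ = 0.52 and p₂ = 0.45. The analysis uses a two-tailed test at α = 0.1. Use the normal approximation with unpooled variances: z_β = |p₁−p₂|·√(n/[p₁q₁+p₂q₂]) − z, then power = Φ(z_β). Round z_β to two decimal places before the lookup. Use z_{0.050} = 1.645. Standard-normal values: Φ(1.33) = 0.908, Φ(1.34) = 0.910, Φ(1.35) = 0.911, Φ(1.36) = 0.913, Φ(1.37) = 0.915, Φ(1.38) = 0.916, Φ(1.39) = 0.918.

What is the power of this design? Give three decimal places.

z_β = |p₁−p₂|·√(n/[p₁q₁+p₂q₂]) − z_{α/2}
    = 0.07 · √(914/0.4971) − 1.645
    = 0.07 · 42.8796 − 1.645
    = 3.0016 − 1.645 = 1.3566 → 1.36
Power = Φ(1.36) = 0.913.

Power ≈ 0.913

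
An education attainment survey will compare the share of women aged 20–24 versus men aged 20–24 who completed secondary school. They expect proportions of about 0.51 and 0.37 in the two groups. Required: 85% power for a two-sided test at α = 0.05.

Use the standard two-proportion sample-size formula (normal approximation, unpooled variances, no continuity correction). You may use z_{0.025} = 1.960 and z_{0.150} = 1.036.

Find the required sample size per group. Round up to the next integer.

n = 222 per group

n = (z_{α/2} + z_β)² · [p₁(1−p₁) + p₂(1−p₂)] / (p₁ − p₂)²
  = (1.960 + 1.036)² · (0.51·0.49 + 0.37·0.63) / (0.14)²
  = (2.996)² · (0.2499 + 0.2331) / 0.0196
  = 8.9760 · 0.4830 / 0.0196
  = 221.19
Round up → n = 222 per group.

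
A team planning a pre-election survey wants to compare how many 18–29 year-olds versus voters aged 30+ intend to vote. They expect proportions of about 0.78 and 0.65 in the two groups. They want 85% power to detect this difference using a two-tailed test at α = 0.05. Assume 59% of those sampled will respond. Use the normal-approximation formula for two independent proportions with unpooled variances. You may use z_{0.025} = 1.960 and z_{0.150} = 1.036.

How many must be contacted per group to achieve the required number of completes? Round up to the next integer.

n = (z_{α/2} + z_β)² · [p₁(1−p₁) + p₂(1−p₂)] / (p₁ − p₂)²
  = (1.960 + 1.036)² · (0.78·0.22 + 0.65·0.35) / (0.13)²
  = (2.996)² · (0.1716 + 0.2275) / 0.0169
  = 8.9760 · 0.3991 / 0.0169
  = 211.97
Adjust for 59% response: 211.97 / 0.59 = 359.27.
Round up → n = 360 per group.

n = 360 per group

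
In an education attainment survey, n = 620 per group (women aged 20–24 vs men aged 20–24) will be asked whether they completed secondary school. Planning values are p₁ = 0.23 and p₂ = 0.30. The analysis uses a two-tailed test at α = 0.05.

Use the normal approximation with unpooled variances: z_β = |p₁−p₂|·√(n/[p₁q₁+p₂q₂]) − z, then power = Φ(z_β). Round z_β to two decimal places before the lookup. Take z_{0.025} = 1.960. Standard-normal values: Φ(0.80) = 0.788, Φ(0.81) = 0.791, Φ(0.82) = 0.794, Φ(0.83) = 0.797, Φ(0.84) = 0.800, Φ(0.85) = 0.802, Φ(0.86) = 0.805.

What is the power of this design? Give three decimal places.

z_β = |p₁−p₂|·√(n/[p₁q₁+p₂q₂]) − z_{α/2}
    = 0.07 · √(620/0.3871) − 1.960
    = 0.07 · 40.0207 − 1.960
    = 2.8014 − 1.960 = 0.8414 → 0.84
Power = Φ(0.84) = 0.800.

Power ≈ 0.800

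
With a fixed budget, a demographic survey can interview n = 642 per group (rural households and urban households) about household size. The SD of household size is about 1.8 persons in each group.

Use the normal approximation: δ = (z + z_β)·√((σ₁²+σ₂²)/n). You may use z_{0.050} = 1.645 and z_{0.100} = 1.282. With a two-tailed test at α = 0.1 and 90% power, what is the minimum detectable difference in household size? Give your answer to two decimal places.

Minimum detectable difference ≈ 0.29 persons

δ = (z_{α/2} + z_β) · √((σ₁²+σ₂²)/n)
  = (1.645 + 1.282) · √(6.48/642)
  = 2.927 · √0.01009
  = 2.927 · 0.1005
  = 0.2941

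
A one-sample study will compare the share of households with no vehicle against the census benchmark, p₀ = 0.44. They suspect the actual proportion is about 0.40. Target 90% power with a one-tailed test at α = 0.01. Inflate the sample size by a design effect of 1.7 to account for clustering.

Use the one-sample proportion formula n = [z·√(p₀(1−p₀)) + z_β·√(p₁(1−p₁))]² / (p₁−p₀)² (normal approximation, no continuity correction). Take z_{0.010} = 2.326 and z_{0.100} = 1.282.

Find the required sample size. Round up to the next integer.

n = [z_α·√(p₀q₀) + z_β·√(p₁q₁)]² / (p₁ − p₀)²
  = [2.326·√(0.44·0.56) + 1.282·√(0.40·0.60)]² / (-0.04)²
  = [2.326·0.4964 + 1.282·0.4899]² / 0.0016
  = [1.7826]² / 0.0016
  = 1986.14
Design effect: 1.7 × 1986.14 = 3376.44.
Round up → n = 3377.

n = 3377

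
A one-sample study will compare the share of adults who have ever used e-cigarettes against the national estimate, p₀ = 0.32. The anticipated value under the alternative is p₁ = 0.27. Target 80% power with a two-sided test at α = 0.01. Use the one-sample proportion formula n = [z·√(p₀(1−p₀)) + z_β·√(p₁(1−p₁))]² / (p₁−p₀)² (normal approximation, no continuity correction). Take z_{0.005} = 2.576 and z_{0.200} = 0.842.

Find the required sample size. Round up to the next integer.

n = [z_{α/2}·√(p₀q₀) + z_β·√(p₁q₁)]² / (p₁ − p₀)²
  = [2.576·√(0.32·0.68) + 0.842·√(0.27·0.73)]² / (-0.05)²
  = [2.576·0.4665 + 0.842·0.4440]² / 0.0025
  = [1.5755]² / 0.0025
  = 992.83
Round up → n = 993.

n = 993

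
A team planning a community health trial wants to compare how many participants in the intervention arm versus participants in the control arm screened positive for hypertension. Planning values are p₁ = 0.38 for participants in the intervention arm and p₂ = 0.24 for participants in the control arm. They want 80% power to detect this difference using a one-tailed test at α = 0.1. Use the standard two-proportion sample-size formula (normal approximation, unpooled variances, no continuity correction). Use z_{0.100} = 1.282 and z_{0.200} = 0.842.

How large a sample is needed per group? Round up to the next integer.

n = (z_α + z_β)² · [p₁(1−p₁) + p₂(1−p₂)] / (p₁ − p₂)²
  = (1.282 + 0.842)² · (0.38·0.62 + 0.24·0.76) / (0.14)²
  = (2.124)² · (0.2356 + 0.1824) / 0.0196
  = 4.5114 · 0.4180 / 0.0196
  = 96.21
Round up → n = 97 per group.

n = 97 per group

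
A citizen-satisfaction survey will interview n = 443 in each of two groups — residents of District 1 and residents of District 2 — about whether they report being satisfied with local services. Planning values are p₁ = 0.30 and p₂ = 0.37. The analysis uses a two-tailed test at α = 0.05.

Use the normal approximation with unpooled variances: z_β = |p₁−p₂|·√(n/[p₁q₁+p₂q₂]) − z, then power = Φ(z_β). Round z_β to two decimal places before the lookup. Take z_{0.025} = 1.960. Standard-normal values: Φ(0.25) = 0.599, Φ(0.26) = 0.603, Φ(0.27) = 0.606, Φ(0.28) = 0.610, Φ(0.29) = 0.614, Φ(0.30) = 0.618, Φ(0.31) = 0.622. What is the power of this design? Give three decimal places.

Power ≈ 0.599

z_β = |p₁−p₂|·√(n/[p₁q₁+p₂q₂]) − z_{α/2}
    = 0.07 · √(443/0.4431) − 1.960
    = 0.07 · 31.6192 − 1.960
    = 2.2133 − 1.960 = 0.2533 → 0.25
Power = Φ(0.25) = 0.599.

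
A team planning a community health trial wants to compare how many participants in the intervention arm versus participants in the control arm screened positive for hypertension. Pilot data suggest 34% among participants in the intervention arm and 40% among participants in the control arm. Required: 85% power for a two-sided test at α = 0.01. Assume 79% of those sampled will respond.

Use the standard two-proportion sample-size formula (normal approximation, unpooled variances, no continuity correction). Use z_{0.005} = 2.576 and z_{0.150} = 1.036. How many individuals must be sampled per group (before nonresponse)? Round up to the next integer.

n = 2131 per group

n = (z_{α/2} + z_β)² · [p₁(1−p₁) + p₂(1−p₂)] / (p₁ − p₂)²
  = (2.576 + 1.036)² · (0.34·0.66 + 0.40·0.60) / (-0.06)²
  = (3.612)² · (0.2244 + 0.2400) / 0.0036
  = 13.0465 · 0.4644 / 0.0036
  = 1683.00
Adjust for 79% response: 1683.00 / 0.79 = 2130.39.
Round up → n = 2131 per group.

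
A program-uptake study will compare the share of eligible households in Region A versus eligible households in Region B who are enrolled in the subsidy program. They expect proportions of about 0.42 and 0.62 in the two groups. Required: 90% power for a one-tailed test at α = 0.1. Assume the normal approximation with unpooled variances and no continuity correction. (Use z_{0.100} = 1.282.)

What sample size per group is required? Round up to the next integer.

n = 79 per group

n = (z_α + z_β)² · [p₁(1−p₁) + p₂(1−p₂)] / (p₁ − p₂)²
  = (1.282 + 1.282)² · (0.42·0.58 + 0.62·0.38) / (-0.20)²
  = (2.564)² · (0.2436 + 0.2356) / 0.0400
  = 6.5741 · 0.4792 / 0.0400
  = 78.76
Round up → n = 79 per group.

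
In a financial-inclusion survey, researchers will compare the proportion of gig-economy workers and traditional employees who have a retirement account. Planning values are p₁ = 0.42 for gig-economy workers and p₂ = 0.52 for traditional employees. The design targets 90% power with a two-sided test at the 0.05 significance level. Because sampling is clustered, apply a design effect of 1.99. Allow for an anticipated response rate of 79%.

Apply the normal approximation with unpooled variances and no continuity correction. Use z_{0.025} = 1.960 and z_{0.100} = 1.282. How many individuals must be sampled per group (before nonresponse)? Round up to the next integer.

n = 1306 per group

n = (z_{α/2} + z_β)² · [p₁(1−p₁) + p₂(1−p₂)] / (p₁ − p₂)²
  = (1.960 + 1.282)² · (0.42·0.58 + 0.52·0.48) / (-0.10)²
  = (3.242)² · (0.2436 + 0.2496) / 0.0100
  = 10.5106 · 0.4932 / 0.0100
  = 518.38
Design effect: 1.99 × 518.38 = 1031.58.
Adjust for 79% response: 1031.58 / 0.79 = 1305.80.
Round up → n = 1306 per group.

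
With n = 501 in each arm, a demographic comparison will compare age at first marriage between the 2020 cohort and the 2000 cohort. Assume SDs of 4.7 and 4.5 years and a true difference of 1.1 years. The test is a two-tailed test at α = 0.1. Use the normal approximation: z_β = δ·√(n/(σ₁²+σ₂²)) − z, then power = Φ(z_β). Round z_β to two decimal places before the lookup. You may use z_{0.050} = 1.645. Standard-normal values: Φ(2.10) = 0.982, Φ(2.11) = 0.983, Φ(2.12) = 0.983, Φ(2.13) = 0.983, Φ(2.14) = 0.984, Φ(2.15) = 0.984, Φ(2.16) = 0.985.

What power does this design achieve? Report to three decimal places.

Power ≈ 0.984

z_β = δ·√(n/(σ₁²+σ₂²)) − z_{α/2}
    = 1.1 · √(501/42.34) − 1.645
    = 1.1 · 3.43988 − 1.645
    = 3.7839 − 1.645 = 2.1389 → 2.14
Power = Φ(2.14) = 0.984.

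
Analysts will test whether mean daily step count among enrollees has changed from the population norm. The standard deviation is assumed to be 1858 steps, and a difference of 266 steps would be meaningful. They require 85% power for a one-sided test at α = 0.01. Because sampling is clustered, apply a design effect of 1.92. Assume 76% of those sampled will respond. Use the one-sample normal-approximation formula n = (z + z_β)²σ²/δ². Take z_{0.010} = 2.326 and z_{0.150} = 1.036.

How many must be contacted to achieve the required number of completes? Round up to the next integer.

n = 1394

n = (z_α + z_β)² · σ² / δ²
  = (2.326 + 1.036)² · 1858² / 266²
  = 11.3030 · 3452164 / 70756
  = 551.47
Design effect: 1.92 × 551.47 = 1058.83.
Adjust for 76% response: 1058.83 / 0.76 = 1393.19.
Round up → n = 1394.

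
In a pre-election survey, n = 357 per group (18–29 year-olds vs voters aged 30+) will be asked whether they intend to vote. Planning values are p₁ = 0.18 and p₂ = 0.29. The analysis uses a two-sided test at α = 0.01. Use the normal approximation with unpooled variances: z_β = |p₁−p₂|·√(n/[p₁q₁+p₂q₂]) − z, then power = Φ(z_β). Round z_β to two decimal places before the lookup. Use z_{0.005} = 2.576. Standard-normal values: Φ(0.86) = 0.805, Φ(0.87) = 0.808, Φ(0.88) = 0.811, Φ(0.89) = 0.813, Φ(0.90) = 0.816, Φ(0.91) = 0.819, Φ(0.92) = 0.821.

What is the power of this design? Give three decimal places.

Power ≈ 0.821

z_β = |p₁−p₂|·√(n/[p₁q₁+p₂q₂]) − z_{α/2}
    = 0.11 · √(357/0.3535) − 2.576
    = 0.11 · 31.7789 − 2.576
    = 3.4957 − 2.576 = 0.9197 → 0.92
Power = Φ(0.92) = 0.821.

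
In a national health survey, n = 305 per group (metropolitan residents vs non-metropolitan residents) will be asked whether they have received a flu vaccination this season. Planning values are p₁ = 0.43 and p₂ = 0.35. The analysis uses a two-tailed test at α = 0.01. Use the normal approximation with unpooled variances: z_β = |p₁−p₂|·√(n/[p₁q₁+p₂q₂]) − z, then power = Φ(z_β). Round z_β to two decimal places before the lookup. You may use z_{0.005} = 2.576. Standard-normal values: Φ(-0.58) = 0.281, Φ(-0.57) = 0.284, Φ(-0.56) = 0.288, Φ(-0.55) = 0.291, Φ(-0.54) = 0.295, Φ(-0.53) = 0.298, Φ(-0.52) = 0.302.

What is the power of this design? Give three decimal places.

Power ≈ 0.295

z_β = |p₁−p₂|·√(n/[p₁q₁+p₂q₂]) − z_{α/2}
    = 0.08 · √(305/0.4726) − 2.576
    = 0.08 · 25.4041 − 2.576
    = 2.0323 − 2.576 = -0.5437 → -0.54
Power = Φ(-0.54) = 0.295.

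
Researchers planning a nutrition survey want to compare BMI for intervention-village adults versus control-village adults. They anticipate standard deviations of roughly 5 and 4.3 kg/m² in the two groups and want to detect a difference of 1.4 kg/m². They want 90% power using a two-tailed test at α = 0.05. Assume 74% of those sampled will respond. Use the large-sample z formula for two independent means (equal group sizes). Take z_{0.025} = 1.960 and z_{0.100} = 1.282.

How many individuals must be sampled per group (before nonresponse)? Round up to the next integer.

n = 316 per group

n = (z_{α/2} + z_β)² · (σ₁² + σ₂²) / δ²
  = (1.960 + 1.282)² · (5² + 4.3² = 43.49) / 1.4²
  = 10.5106 · 43.49 / 1.96
  = 233.22
Adjust for 74% response: 233.22 / 0.74 = 315.16.
Round up → n = 316 per group.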